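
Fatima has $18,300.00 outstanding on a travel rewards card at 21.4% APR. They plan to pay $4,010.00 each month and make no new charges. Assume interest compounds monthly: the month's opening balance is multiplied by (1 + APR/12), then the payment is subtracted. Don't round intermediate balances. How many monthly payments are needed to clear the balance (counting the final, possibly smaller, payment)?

Monthly rate r = 21.4%/12 = 1.78333% = 0.0178333.
Recurrence: B ← B·(1+r) − $4,010.00.
Month 1: interest $326.35; balance after payment $14,616.35.
Month 2: interest $260.66; balance after payment $10,867.01.
Month 3: interest $193.79; balance after payment $7,050.80.
Month 4: interest $125.74; balance after payment $3,166.54.
Month 5: interest $56.47; balance after payment $0.00.

5 payments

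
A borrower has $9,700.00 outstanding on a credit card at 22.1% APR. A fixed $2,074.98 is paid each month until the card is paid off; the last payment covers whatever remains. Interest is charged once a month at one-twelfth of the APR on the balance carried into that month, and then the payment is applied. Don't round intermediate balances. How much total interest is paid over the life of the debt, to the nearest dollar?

$537

Monthly rate r = 22.1%/12 = 1.84167% = 0.0184167.
Payoff takes n = ⌈−ln(1 − rB₀/P)/ln(1+r)⌉ = ⌈4.933⌉ = 5 payments; the last is $1,937.55.
Total paid = 4·$2,074.98 + $1,937.55 = $10,237.47.
Total interest = total paid − principal = $10,237.47 − $9,700.00 = $537.47.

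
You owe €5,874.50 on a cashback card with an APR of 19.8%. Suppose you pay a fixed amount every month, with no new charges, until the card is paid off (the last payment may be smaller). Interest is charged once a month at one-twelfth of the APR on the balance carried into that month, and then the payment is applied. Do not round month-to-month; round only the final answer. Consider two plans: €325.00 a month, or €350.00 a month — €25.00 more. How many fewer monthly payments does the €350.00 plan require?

2 fewer payments

Monthly rate r = 19.8%/12 = 1.65% = 0.0165.
At €325.00/mo: n = ⌈−ln(1 − rB₀/P)/ln(1+r)⌉ = 22 payments (last €209.07); total interest = total paid − €5,874.50 = €1,159.57.
At €350.00/mo: 20 payments (last €285.35); total interest €1,060.85.
Payments saved = 22 − 20 = 2.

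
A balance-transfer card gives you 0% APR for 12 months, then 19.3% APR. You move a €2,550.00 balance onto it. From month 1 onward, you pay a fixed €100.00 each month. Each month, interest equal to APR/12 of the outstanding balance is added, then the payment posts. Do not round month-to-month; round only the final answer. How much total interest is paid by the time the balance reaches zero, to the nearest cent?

Promo months 1–12 at r₀ = 0%/12 = 0; months 13+ at r₁ = 19.3%/12 = 0.0160833.
After month 12 (no interest yet): B = €2,550.00 − 12·€100.00 = €1,350.00.
Then at r₁ with €100.00/mo: n₂ = −ln(1 − r₁·B/P)/ln(1+r₁) ≈ 15.34 → 16 more payments.
Total paid = 27·€100.00 + €34.35 = €2,734.35; interest = €2,734.35 − €2,550.00 = €184.35.

€184.35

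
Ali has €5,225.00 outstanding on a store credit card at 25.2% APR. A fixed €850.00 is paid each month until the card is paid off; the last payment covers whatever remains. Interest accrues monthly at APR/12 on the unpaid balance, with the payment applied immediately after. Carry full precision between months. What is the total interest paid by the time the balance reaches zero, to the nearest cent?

€429.94

Monthly rate r = 25.2%/12 = 2.1% = 0.021.
Payoff takes n = ⌈−ln(1 − rB₀/P)/ln(1+r)⌉ = ⌈6.651⌉ = 7 payments; the last is €554.94.
Total paid = 6·€850.00 + €554.94 = €5,654.94.
Total interest = total paid − principal = €5,654.94 − €5,225.00 = €429.94.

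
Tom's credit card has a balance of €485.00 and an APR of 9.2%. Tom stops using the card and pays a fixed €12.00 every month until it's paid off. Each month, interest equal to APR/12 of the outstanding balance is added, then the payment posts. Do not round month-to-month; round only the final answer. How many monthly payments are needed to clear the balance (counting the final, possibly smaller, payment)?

49 months

Monthly rate r = 9.2%/12 = 0.766667% = 0.00766667.
Recurrence: B ← B·(1+r) − €12.00.
Month 1: interest €3.72; balance after payment €476.72.
Month 2: interest €3.65; balance after payment €468.37.
Closed form: n = −ln(1 − rB₀/P)/ln(1+r) = −ln(0.69014)/ln(1.00767) ≈ 48.559, so the balance reaches zero during payment 49.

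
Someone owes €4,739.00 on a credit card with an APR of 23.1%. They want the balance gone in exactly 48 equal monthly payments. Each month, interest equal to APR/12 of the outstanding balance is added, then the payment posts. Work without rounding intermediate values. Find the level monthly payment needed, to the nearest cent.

Monthly rate r = 23.1%/12 = 1.925% = 0.01925.
Level-payment amortization: P = B₀·r / (1 − (1+r)^(−n)) = 4739.00·0.01925 / (1 − 1.01925^(−48)).
Denominator 1 − (1+r)^(−48) = 0.599571082.
P = 91.2258 / 0.599571082 ≈ 152.15.

€152.15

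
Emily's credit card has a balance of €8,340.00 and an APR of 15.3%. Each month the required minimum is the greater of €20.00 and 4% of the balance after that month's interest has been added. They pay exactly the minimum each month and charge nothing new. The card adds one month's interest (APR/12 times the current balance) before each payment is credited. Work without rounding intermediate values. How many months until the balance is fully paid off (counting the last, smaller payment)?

Monthly rate r = 15.3%/12 = 1.275% = 0.01275.
While 4% of the post-interest balance exceeds €20.00, each month B ← (B·(1+r))·(1 − 0.04), i.e. B shrinks by the factor (1+r)·0.96 = 0.97224.
This holds for months 1–101. Entering month 102 the balance is €485.61; 4% of the post-interest balance is now below €20.00, so the flat €20.00 minimum applies from here.
From month 102 a fixed €20.00 at rate r clears €485.61 in 30 more payments. Total: 101 + 30 = 131 months.

131 months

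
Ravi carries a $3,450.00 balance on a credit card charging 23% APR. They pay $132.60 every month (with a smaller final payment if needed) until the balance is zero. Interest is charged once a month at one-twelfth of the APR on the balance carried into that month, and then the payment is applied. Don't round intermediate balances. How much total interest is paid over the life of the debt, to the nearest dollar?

$1,373

Monthly rate r = 23%/12 = 1.91667% = 0.0191667.
Payoff takes n = ⌈−ln(1 − rB₀/P)/ln(1+r)⌉ = ⌈36.371⌉ = 37 payments; the last is $49.47.
Total paid = 36·$132.60 + $49.47 = $4,823.07.
Total interest = total paid − principal = $4,823.07 − $3,450.00 = $1,373.07.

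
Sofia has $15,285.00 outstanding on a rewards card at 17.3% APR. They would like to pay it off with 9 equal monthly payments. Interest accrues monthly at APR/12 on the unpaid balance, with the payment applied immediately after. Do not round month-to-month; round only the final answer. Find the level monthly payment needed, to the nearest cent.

Monthly rate r = 17.3%/12 = 1.44167% = 0.0144167.
Level-payment amortization: P = B₀·r / (1 − (1+r)^(−n)) = 15285.00·0.0144167 / (1 − 1.01442^(−9)).
Denominator 1 − (1+r)^(−9) = 0.12087098.
P = 220.359 / 0.12087098 ≈ 1823.09.

$1,823.09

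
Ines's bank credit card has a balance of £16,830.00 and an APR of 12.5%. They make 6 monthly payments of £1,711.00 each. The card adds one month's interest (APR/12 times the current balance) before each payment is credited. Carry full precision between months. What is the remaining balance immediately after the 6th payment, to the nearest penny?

£7,372.57

Monthly rate r = 12.5%/12 = 1.04167% = 0.0104167.
Each month: B ← B·(1+r) − £1,711.00.
Month 1: interest £175.31; balance after payment £15,294.31.
Month 2: interest £159.32; balance after payment £13,742.63.
Month 3: interest £143.15; balance after payment £12,174.78.
Month 4: interest £126.82; balance after payment £10,590.60.
Month 5: interest £110.32; balance after payment £8,989.92.
Month 6: interest £93.65; balance after payment £7,372.57.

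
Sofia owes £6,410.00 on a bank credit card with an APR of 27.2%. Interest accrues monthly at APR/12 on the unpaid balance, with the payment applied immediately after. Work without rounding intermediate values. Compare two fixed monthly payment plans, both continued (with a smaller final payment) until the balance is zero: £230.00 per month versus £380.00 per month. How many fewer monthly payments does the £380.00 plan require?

23 fewer payments

Monthly rate r = 27.2%/12 = 2.26667% = 0.0226667.
At £230.00/mo: n = ⌈−ln(1 − rB₀/P)/ln(1+r)⌉ = 45 payments (last £130.82); total interest = total paid − £6,410.00 = £3,840.82.
At £380.00/mo: 22 payments (last £190.09); total interest £1,760.09.
Payments saved = 45 − 22 = 23.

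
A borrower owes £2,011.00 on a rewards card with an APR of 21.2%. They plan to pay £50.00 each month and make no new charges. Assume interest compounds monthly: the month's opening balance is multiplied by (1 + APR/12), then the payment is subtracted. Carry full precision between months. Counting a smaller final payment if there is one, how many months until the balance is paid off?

71 months

Monthly rate r = 21.2%/12 = 1.76667% = 0.0176667.
Recurrence: B ← B·(1+r) − £50.00.
Month 1: interest £35.53; balance after payment £1,996.53.
Month 2: interest £35.27; balance after payment £1,981.80.
Closed form: n = −ln(1 − rB₀/P)/ln(1+r) = −ln(0.28945)/ln(1.01767) ≈ 70.795, so the balance reaches zero during payment 71.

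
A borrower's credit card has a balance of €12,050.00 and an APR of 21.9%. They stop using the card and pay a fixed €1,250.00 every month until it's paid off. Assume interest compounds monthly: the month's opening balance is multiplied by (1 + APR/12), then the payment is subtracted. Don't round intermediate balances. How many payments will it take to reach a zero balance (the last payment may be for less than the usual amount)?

11 months

Monthly rate r = 21.9%/12 = 1.825% = 0.01825.
Recurrence: B ← B·(1+r) − €1,250.00.
Month 1: interest €219.91; balance after payment €11,019.91.
Month 2: interest €201.11; balance after payment €9,971.03.
Closed form: n = −ln(1 − rB₀/P)/ln(1+r) = −ln(0.82407)/ln(1.01825) ≈ 10.699, so the balance reaches zero during payment 11.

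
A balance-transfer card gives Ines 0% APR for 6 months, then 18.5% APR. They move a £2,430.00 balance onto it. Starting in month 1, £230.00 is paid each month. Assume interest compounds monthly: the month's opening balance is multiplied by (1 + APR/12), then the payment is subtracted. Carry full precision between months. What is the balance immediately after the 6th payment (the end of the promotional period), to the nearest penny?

Promo months 1–6 at r₀ = 0%/12 = 0; months 7+ at r₁ = 18.5%/12 = 0.0154167.
After month 6 (no interest yet): B = £2,430.00 − 6·£230.00 = £1,050.00.

£1,050.00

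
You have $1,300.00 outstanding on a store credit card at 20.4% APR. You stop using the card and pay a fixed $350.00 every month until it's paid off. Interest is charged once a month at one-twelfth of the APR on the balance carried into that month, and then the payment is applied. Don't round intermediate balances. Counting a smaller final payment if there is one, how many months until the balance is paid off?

4 payments

Monthly rate r = 20.4%/12 = 1.7% = 0.017.
Recurrence: B ← B·(1+r) − $350.00.
Month 1: interest $22.10; balance after payment $972.10.
Month 2: interest $16.53; balance after payment $638.63.
Month 3: interest $10.86; balance after payment $299.48.
Month 4: interest $5.09; balance after payment $0.00.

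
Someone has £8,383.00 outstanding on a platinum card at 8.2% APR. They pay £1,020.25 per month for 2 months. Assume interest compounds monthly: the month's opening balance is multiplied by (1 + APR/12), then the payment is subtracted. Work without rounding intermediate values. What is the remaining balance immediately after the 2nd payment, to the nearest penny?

Monthly rate r = 8.2%/12 = 0.683333% = 0.00683333.
Each month: B ← B·(1+r) − £1,020.25.
Month 1: interest £57.28; balance after payment £7,420.03.
Month 2: interest £50.70; balance after payment £6,450.49.

£6,450.49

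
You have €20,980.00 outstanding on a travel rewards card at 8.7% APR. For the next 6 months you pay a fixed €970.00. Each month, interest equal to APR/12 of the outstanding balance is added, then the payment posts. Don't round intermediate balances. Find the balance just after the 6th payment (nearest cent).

Monthly rate r = 8.7%/12 = 0.725% = 0.00725.
Each month: B ← B·(1+r) − €970.00.
Month 1: interest €152.10; balance after payment €20,162.10.
Month 2: interest €146.18; balance after payment €19,338.28.
Month 3: interest €140.20; balance after payment €18,508.48.
Month 4: interest €134.19; balance after payment €17,672.67.
Month 5: interest €128.13; balance after payment €16,830.80.
Month 6: interest €122.02; balance after payment €15,982.82.

€15,982.82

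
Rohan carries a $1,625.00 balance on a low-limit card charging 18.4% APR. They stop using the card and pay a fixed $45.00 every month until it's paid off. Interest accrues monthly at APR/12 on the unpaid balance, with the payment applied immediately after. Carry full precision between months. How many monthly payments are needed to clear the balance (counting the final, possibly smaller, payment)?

Monthly rate r = 18.4%/12 = 1.53333% = 0.0153333.
Recurrence: B ← B·(1+r) − $45.00.
Month 1: interest $24.92; balance after payment $1,604.92.
Month 2: interest $24.61; balance after payment $1,584.53.
Closed form: n = −ln(1 − rB₀/P)/ln(1+r) = −ln(0.4463)/ln(1.01533) ≈ 53.018, so the balance reaches zero during payment 54.

54 payments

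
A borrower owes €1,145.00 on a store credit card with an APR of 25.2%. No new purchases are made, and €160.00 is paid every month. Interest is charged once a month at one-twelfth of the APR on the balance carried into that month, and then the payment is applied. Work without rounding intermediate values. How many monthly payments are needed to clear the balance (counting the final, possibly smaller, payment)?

8 months

Monthly rate r = 25.2%/12 = 2.1% = 0.021.
Recurrence: B ← B·(1+r) − €160.00.
Month 1: interest €24.04; balance after payment €1,009.05.
Month 2: interest €21.19; balance after payment €870.23.
Closed form: n = −ln(1 − rB₀/P)/ln(1+r) = −ln(0.84972)/ln(1.021) ≈ 7.836, so the balance reaches zero during payment 8.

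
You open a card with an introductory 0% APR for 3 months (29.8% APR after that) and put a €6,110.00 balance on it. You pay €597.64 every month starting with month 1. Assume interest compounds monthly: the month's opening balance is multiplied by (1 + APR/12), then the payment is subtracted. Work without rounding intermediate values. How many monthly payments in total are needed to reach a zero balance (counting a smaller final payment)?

Promo months 1–3 at r₀ = 0%/12 = 0; months 4+ at r₁ = 29.8%/12 = 0.0248333.
After month 3 (no interest yet): B = €6,110.00 − 3·€597.64 = €4,317.08.
Then at r₁ with €597.64/mo: n₂ = −ln(1 − r₁·B/P)/ln(1+r₁) ≈ 8.06 → 9 more payments.

12 payments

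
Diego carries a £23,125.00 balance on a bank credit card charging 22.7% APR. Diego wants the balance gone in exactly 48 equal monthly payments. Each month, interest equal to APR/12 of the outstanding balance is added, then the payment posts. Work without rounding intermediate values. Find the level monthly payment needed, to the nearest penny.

Monthly rate r = 22.7%/12 = 1.89167% = 0.0189167.
Level-payment amortization: P = B₀·r / (1 − (1+r)^(−n)) = 23125.00·0.0189167 / (1 − 1.01892^(−48)).
Denominator 1 − (1+r)^(−48) = 0.593234581.
P = 437.448 / 0.593234581 ≈ 737.39.

£737.39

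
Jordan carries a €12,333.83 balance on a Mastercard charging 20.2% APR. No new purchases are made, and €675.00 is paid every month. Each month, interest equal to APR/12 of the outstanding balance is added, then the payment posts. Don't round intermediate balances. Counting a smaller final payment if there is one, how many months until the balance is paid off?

Monthly rate r = 20.2%/12 = 1.68333% = 0.0168333.
Recurrence: B ← B·(1+r) − €675.00.
Month 1: interest €207.62; balance after payment €11,866.45.
Month 2: interest €199.75; balance after payment €11,391.20.
Closed form: n = −ln(1 − rB₀/P)/ln(1+r) = −ln(0.69242)/ln(1.01683) ≈ 22.019, so the balance reaches zero during payment 23.

23 payments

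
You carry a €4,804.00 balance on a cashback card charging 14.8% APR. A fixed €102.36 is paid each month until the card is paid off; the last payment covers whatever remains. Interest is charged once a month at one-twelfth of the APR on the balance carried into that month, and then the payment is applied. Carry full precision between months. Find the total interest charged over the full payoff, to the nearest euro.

Monthly rate r = 14.8%/12 = 1.23333% = 0.0123333.
Payoff takes n = ⌈−ln(1 − rB₀/P)/ln(1+r)⌉ = ⌈70.544⌉ = 71 payments; the last is €55.88.
Total paid = 70·€102.36 + €55.88 = €7,221.08.
Total interest = total paid − principal = €7,221.08 − €4,804.00 = €2,417.08.

€2,417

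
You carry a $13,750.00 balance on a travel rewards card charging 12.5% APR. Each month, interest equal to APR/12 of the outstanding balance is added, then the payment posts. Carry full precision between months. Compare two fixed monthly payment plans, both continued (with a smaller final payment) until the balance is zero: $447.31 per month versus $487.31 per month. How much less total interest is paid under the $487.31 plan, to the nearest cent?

Monthly rate r = 12.5%/12 = 1.04167% = 0.0104167.
At $447.31/mo: n = ⌈−ln(1 − rB₀/P)/ln(1+r)⌉ = 38 payments (last $109.86); total interest = total paid − $13,750.00 = $2,910.33.
At $487.31/mo: 34 payments (last $285.20); total interest $2,616.43.
Interest saved = $2,910.33 − $2,616.43 = $293.90.

$293.90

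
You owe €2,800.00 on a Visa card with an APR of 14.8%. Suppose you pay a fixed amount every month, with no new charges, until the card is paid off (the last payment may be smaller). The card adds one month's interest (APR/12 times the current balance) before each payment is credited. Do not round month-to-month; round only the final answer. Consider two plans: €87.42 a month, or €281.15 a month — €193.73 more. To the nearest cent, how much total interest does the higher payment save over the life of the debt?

Monthly rate r = 14.8%/12 = 1.23333% = 0.0123333.
At €87.42/mo: n = ⌈−ln(1 − rB₀/P)/ln(1+r)⌉ = 41 payments (last €87.41); total interest = total paid − €2,800.00 = €784.21.
At €281.15/mo: 11 payments (last €194.73); total interest €206.23.
Interest saved = €784.21 − €206.23 = €577.98.

€577.98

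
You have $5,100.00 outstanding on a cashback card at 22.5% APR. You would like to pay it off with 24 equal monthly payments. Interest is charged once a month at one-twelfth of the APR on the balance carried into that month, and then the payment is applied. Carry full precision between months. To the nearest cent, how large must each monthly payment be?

Monthly rate r = 22.5%/12 = 1.875% = 0.01875.
Level-payment amortization: P = B₀·r / (1 − (1+r)^(−n)) = 5100.00·0.01875 / (1 − 1.01875^(−24)).
Denominator 1 − (1+r)^(−24) = 0.359709471.
P = 95.625 / 0.359709471 ≈ 265.84.

$265.84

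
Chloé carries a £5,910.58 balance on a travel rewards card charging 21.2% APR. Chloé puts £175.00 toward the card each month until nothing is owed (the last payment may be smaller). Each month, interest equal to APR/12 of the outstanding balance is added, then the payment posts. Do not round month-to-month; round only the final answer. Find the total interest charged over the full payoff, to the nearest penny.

Monthly rate r = 21.2%/12 = 1.76667% = 0.0176667.
Payoff takes n = ⌈−ln(1 − rB₀/P)/ln(1+r)⌉ = ⌈51.851⌉ = 52 payments; the last is £149.18.
Total paid = 51·£175.00 + £149.18 = £9,074.18.
Total interest = total paid − principal = £9,074.18 − £5,910.58 = £3,163.60.

£3,163.60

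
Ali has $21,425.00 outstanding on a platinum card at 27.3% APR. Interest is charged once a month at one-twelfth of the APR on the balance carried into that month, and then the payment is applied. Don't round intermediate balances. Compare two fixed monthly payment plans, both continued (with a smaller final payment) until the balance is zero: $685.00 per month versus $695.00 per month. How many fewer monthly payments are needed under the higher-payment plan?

Monthly rate r = 27.3%/12 = 2.275% = 0.02275.
At $685.00/mo: n = ⌈−ln(1 − rB₀/P)/ln(1+r)⌉ = 56 payments (last $185.43); total interest = total paid − $21,425.00 = $16,435.43.
At $695.00/mo: 54 payments (last $500.54); total interest $15,910.54.
Payments saved = 56 − 54 = 2.

2 fewer payments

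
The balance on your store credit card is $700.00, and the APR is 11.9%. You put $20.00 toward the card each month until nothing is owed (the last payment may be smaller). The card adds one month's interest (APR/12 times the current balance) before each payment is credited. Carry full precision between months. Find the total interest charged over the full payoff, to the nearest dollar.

$164

Monthly rate r = 11.9%/12 = 0.991667% = 0.00991667.
Payoff takes n = ⌈−ln(1 − rB₀/P)/ln(1+r)⌉ = ⌈43.202⌉ = 44 payments; the last is $4.05.
Total paid = 43·$20.00 + $4.05 = $864.05.
Total interest = total paid − principal = $864.05 − $700.00 = $164.05.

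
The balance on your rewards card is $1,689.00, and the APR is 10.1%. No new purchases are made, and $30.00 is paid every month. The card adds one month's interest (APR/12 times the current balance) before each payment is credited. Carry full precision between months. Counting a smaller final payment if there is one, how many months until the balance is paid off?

77 payments

Monthly rate r = 10.1%/12 = 0.841667% = 0.00841667.
Recurrence: B ← B·(1+r) − $30.00.
Month 1: interest $14.22; balance after payment $1,673.22.
Month 2: interest $14.08; balance after payment $1,657.30.
Closed form: n = −ln(1 − rB₀/P)/ln(1+r) = −ln(0.52614)/ln(1.00842) ≈ 76.620, so the balance reaches zero during payment 77.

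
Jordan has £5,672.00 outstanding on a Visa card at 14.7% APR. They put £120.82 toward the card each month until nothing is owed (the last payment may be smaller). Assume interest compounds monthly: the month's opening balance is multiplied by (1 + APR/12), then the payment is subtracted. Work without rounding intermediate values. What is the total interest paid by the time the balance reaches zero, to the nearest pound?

Monthly rate r = 14.7%/12 = 1.225% = 0.01225.
Payoff takes n = ⌈−ln(1 − rB₀/P)/ln(1+r)⌉ = ⌈70.294⌉ = 71 payments; the last is £35.68.
Total paid = 70·£120.82 + £35.68 = £8,493.08.
Total interest = total paid − principal = £8,493.08 − £5,672.00 = £2,821.08.

£2,821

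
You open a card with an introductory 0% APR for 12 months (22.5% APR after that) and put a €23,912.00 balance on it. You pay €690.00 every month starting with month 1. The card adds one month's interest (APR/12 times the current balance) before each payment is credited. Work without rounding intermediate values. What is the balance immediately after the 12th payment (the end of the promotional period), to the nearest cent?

€15,632.00

Promo months 1–12 at r₀ = 0%/12 = 0; months 13+ at r₁ = 22.5%/12 = 0.01875.
After month 12 (no interest yet): B = €23,912.00 − 12·€690.00 = €15,632.00.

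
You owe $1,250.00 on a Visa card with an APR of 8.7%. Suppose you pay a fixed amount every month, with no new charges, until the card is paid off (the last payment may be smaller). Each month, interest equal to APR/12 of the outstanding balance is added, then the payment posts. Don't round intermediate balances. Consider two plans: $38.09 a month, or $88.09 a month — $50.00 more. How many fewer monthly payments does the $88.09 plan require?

Monthly rate r = 8.7%/12 = 0.725% = 0.00725.
At $38.09/mo: n = ⌈−ln(1 − rB₀/P)/ln(1+r)⌉ = 38 payments (last $23.37); total interest = total paid − $1,250.00 = $182.70.
At $88.09/mo: 16 payments (last $2.51); total interest $73.86.
Payments saved = 38 − 16 = 22.

22 fewer payments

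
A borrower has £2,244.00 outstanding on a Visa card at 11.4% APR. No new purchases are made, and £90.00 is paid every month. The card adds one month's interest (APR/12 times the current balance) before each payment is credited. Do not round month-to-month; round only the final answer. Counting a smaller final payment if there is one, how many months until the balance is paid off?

Monthly rate r = 11.4%/12 = 0.95% = 0.0095.
Recurrence: B ← B·(1+r) − £90.00.
Month 1: interest £21.32; balance after payment £2,175.32.
Month 2: interest £20.67; balance after payment £2,105.98.
Closed form: n = −ln(1 − rB₀/P)/ln(1+r) = −ln(0.76313)/ln(1.0095) ≈ 28.590, so the balance reaches zero during payment 29.

29 months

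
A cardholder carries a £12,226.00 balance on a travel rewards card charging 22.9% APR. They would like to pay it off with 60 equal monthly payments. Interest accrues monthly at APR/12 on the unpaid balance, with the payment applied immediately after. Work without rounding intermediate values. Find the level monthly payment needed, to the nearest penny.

£343.95

Monthly rate r = 22.9%/12 = 1.90833% = 0.0190833.
Level-payment amortization: P = B₀·r / (1 − (1+r)^(−n)) = 12226.00·0.0190833 / (1 − 1.01908^(−60)).
Denominator 1 − (1+r)^(−60) = 0.678324442.
P = 233.313 / 0.678324442 ≈ 343.95.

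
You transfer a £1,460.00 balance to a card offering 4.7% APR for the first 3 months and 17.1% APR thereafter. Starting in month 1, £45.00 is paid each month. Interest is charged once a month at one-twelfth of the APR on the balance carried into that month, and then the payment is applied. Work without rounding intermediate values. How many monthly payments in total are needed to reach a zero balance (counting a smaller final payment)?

43 months

Promo months 1–3 at r₀ = 4.7%/12 = 0.00391667; months 4+ at r₁ = 17.1%/12 = 0.01425.
After month 3: iterate B ← B·(1+r₀) − £45.00 for 3 months → £1,341.69.
Then at r₁ with £45.00/mo: n₂ = −ln(1 − r₁·B/P)/ln(1+r₁) ≈ 39.09 → 40 more payments.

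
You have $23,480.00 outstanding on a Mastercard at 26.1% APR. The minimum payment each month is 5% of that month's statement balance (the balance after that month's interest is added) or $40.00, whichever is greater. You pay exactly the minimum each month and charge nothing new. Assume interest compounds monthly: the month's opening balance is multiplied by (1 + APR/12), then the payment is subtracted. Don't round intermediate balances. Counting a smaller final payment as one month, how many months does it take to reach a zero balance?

Monthly rate r = 26.1%/12 = 2.175% = 0.02175.
While 5% of the post-interest balance exceeds $40.00, each month B ← (B·(1+r))·(1 − 0.05), i.e. B shrinks by the factor (1+r)·0.95 = 0.97066.
This holds for months 1–115. Entering month 116 the balance is $764.80; 5% of the post-interest balance is now below $40.00, so the flat $40.00 minimum applies from here.
From month 116 a fixed $40.00 at rate r clears $764.80 in 25 more payments. Total: 115 + 25 = 140 months.

140 months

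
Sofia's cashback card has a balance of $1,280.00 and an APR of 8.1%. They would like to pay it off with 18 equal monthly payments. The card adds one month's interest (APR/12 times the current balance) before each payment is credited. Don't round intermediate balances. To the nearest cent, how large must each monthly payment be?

$75.76

Monthly rate r = 8.1%/12 = 0.675% = 0.00675.
Level-payment amortization: P = B₀·r / (1 − (1+r)^(−n)) = 1280.00·0.00675 / (1 − 1.00675^(−18)).
Denominator 1 − (1+r)^(−18) = 0.114047351.
P = 8.64 / 0.114047351 ≈ 75.76.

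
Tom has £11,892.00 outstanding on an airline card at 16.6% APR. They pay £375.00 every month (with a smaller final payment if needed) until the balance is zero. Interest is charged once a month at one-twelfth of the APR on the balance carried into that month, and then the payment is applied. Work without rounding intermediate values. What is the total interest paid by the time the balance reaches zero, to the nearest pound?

£3,870

Monthly rate r = 16.6%/12 = 1.38333% = 0.0138333.
Payoff takes n = ⌈−ln(1 − rB₀/P)/ln(1+r)⌉ = ⌈42.033⌉ = 43 payments; the last is £12.39.
Total paid = 42·£375.00 + £12.39 = £15,762.39.
Total interest = total paid − principal = £15,762.39 − £11,892.00 = £3,870.39.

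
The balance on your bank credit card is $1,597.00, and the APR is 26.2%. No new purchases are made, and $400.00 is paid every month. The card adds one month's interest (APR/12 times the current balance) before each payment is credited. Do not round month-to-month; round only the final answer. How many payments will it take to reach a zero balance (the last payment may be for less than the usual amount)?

5 months

Monthly rate r = 26.2%/12 = 2.18333% = 0.0218333.
Recurrence: B ← B·(1+r) − $400.00.
Month 1: interest $34.87; balance after payment $1,231.87.
Month 2: interest $26.90; balance after payment $858.76.
Month 3: interest $18.75; balance after payment $477.51.
Month 4: interest $10.43; balance after payment $87.94.
Month 5: interest $1.92; balance after payment $0.00.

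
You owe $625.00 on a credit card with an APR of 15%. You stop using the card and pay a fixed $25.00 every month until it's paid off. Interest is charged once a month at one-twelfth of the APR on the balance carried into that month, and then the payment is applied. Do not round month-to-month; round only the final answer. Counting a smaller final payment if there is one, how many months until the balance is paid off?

Monthly rate r = 15%/12 = 1.25% = 0.0125.
Recurrence: B ← B·(1+r) − $25.00.
Month 1: interest $7.81; balance after payment $607.81.
Month 2: interest $7.60; balance after payment $590.41.
Closed form: n = −ln(1 − rB₀/P)/ln(1+r) = −ln(0.6875)/ln(1.0125) ≈ 30.162, so the balance reaches zero during payment 31.

31 months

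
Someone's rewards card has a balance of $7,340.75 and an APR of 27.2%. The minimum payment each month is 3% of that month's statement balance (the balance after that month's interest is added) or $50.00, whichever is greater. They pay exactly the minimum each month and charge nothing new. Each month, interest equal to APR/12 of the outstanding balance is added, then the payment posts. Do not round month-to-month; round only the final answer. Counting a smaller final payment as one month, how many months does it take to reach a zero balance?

Monthly rate r = 27.2%/12 = 2.26667% = 0.0226667.
While 3% of the post-interest balance exceeds $50.00, each month B ← (B·(1+r))·(1 − 0.03), i.e. B shrinks by the factor (1+r)·0.97 = 0.99199.
This holds for months 1–188. Entering month 189 the balance is $1,617.47; 3% of the post-interest balance is now below $50.00, so the flat $50.00 minimum applies from here.
From month 189 a fixed $50.00 at rate r clears $1,617.47 in 59 more payments. Total: 188 + 59 = 247 months.

247 months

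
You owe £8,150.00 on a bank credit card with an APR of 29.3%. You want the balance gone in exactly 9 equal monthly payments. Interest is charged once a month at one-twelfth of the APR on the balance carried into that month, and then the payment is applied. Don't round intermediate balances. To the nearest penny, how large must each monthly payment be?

£1,019.66

Monthly rate r = 29.3%/12 = 2.44167% = 0.0244167.
Level-payment amortization: P = B₀·r / (1 − (1+r)^(−n)) = 8150.00·0.0244167 / (1 − 1.02442^(−9)).
Denominator 1 − (1+r)^(−9) = 0.195158652.
P = 198.996 / 0.195158652 ≈ 1019.66.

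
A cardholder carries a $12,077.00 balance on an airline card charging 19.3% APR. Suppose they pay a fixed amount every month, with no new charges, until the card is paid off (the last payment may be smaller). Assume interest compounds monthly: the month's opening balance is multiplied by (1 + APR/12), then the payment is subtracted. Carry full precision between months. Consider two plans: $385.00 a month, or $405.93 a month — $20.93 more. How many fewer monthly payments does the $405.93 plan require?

4 fewer payments

Monthly rate r = 19.3%/12 = 1.60833% = 0.0160833.
At $385.00/mo: n = ⌈−ln(1 − rB₀/P)/ln(1+r)⌉ = 45 payments (last $4.45); total interest = total paid − $12,077.00 = $4,867.45.
At $405.93/mo: 41 payments (last $327.07); total interest $4,487.27.
Payments saved = 45 − 41 = 4.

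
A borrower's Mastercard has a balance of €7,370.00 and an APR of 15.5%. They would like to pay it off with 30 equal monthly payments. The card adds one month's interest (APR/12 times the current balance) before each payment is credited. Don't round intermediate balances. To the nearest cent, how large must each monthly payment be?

€297.89

Monthly rate r = 15.5%/12 = 1.29167% = 0.0129167.
Level-payment amortization: P = B₀·r / (1 − (1+r)^(−n)) = 7370.00·0.0129167 / (1 − 1.01292^(−30)).
Denominator 1 − (1+r)^(−30) = 0.319562115.
P = 95.1958 / 0.319562115 ≈ 297.89.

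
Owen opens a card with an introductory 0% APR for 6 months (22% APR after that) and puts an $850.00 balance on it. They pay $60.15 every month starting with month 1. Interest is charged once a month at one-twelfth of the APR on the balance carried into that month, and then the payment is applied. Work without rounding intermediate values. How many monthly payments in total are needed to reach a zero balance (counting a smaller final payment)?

15 payments

Promo months 1–6 at r₀ = 0%/12 = 0; months 7+ at r₁ = 22%/12 = 0.0183333.
After month 6 (no interest yet): B = $850.00 − 6·$60.15 = $489.10.
Then at r₁ with $60.15/mo: n₂ = −ln(1 − r₁·B/P)/ln(1+r₁) ≈ 8.89 → 9 more payments.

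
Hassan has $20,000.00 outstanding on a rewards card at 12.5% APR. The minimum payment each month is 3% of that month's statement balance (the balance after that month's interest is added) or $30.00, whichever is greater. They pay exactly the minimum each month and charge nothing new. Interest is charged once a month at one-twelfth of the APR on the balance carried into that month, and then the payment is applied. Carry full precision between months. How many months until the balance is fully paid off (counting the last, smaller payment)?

Monthly rate r = 12.5%/12 = 1.04167% = 0.0104167.
While 3% of the post-interest balance exceeds $30.00, each month B ← (B·(1+r))·(1 − 0.03), i.e. B shrinks by the factor (1+r)·0.97 = 0.9801.
This holds for months 1–150. Entering month 151 the balance is $981.44; 3% of the post-interest balance is now below $30.00, so the flat $30.00 minimum applies from here.
From month 151 a fixed $30.00 at rate r clears $981.44 in 41 more payments. Total: 150 + 41 = 191 months.

191 months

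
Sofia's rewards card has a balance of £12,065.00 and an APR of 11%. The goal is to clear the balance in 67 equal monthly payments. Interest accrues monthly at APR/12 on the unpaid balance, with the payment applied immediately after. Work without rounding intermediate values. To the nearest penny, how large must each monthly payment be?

£241.80

Monthly rate r = 11%/12 = 0.916667% = 0.00916667.
Level-payment amortization: P = B₀·r / (1 − (1+r)^(−n)) = 12065.00·0.00916667 / (1 − 1.00917^(−67)).
Denominator 1 − (1+r)^(−67) = 0.457392372.
P = 110.596 / 0.457392372 ≈ 241.80.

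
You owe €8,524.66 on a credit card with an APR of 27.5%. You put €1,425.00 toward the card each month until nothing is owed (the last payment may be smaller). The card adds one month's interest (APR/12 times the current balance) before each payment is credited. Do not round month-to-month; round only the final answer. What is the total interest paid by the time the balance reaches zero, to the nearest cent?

Monthly rate r = 27.5%/12 = 2.29167% = 0.0229167.
Payoff takes n = ⌈−ln(1 − rB₀/P)/ln(1+r)⌉ = ⌈6.508⌉ = 7 payments; the last is €727.26.
Total paid = 6·€1,425.00 + €727.26 = €9,277.26.
Total interest = total paid − principal = €9,277.26 − €8,524.66 = €752.60.

€752.60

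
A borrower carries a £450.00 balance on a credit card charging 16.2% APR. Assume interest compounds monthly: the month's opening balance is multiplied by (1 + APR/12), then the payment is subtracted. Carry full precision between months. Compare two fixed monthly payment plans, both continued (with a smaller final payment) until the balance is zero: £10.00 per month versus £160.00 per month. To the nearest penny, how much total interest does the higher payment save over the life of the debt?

£235.47

Monthly rate r = 16.2%/12 = 1.35% = 0.0135.
At £10.00/mo: n = ⌈−ln(1 − rB₀/P)/ln(1+r)⌉ = 70 payments (last £7.43); total interest = total paid − £450.00 = £247.43.
At £160.00/mo: 3 payments (last £141.96); total interest £11.96.
Interest saved = £247.43 − £11.96 = £235.47.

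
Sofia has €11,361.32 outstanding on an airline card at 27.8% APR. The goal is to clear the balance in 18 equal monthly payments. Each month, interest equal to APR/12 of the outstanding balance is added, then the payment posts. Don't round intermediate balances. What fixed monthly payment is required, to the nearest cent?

Monthly rate r = 27.8%/12 = 2.31667% = 0.0231667.
Level-payment amortization: P = B₀·r / (1 − (1+r)^(−n)) = 11361.32·0.0231667 / (1 − 1.02317^(−18)).
Denominator 1 − (1+r)^(−18) = 0.337836701.
P = 263.204 / 0.337836701 ≈ 779.09.

€779.09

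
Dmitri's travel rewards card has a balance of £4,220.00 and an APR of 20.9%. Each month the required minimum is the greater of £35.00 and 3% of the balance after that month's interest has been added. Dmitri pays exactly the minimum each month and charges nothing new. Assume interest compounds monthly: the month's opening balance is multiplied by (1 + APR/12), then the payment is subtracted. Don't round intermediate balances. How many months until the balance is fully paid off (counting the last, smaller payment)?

148 months

Monthly rate r = 20.9%/12 = 1.74167% = 0.0174167.
While 3% of the post-interest balance exceeds £35.00, each month B ← (B·(1+r))·(1 − 0.03), i.e. B shrinks by the factor (1+r)·0.97 = 0.98689.
This holds for months 1–99. Entering month 100 the balance is £1,143.14; 3% of the post-interest balance is now below £35.00, so the flat £35.00 minimum applies from here.
From month 100 a fixed £35.00 at rate r clears £1,143.14 in 49 more payments. Total: 99 + 49 = 148 months.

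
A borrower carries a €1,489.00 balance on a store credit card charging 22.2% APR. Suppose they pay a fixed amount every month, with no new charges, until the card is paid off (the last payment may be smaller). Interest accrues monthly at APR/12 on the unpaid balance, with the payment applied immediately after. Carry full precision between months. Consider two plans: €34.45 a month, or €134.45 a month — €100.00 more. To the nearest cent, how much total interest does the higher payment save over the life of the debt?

€1,339.18

Monthly rate r = 22.2%/12 = 1.85% = 0.0185.
At €34.45/mo: n = ⌈−ln(1 − rB₀/P)/ln(1+r)⌉ = 88 payments (last €23.91); total interest = total paid − €1,489.00 = €1,532.06.
At €134.45/mo: 13 payments (last €68.48); total interest €192.88.
Interest saved = €1,532.06 − €192.88 = €1,339.18.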